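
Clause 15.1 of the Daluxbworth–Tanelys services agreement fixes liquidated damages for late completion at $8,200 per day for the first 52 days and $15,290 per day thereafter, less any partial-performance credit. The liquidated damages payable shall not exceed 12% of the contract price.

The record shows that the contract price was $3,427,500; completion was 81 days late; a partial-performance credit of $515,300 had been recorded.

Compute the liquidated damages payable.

$354,510

First 52 days: 52 × $8,200 = $426,400
Remaining days: (81 − 52) × $15,290 = $443,410
Accrued per-day damages: $426,400 + $443,410 = $869,810
Less partial-performance credit: $869,810 − $515,300 = $354,510
Cap: 12% of $3,427,500 = $411,300
Cap at $411,300: $354,510 is within the cap, no reduction.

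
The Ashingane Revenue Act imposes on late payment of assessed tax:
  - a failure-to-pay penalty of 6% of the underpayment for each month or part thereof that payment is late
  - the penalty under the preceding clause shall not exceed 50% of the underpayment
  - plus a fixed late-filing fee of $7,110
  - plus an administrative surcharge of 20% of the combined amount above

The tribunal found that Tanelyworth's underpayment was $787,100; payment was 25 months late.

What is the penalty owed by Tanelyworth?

$480,792

Accrued rate: 6% × 25 = 150%, capped at 50% → 50%
Failure-to-pay penalty: 50% of $787,100 = $393,550
Penalty before surcharge: $393,550 + $7,110 = $400,660
Administrative surcharge: 20% of $400,660 = $80,132
Total penalty: $400,660 + $80,132 = $480,792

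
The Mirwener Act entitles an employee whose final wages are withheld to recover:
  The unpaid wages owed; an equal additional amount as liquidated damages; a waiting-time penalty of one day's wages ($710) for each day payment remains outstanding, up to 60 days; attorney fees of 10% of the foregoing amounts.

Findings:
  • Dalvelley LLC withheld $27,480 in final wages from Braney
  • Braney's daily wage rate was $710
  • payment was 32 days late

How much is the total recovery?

Liquidated damages (equal amount): $27,480
Penalty days: min(32, 60) = 32
Waiting-time penalty: 32 × $710 = $22,720
Subtotal: $27,480 + $27,480 + $22,720 = $77,680
Attorney fees: 10% of $77,680 = $7,768
Total award: $77,680 + $7,768 = $85,448

$85,448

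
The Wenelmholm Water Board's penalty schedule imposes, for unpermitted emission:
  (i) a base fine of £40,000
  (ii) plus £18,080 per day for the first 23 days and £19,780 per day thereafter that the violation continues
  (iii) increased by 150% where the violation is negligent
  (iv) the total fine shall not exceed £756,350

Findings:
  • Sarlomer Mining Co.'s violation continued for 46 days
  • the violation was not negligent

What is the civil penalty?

£756,350

First 23 days: 23 × £18,080 = £415,840
Remaining days: (46 − 23) × £19,780 = £454,940
Per-day component: £415,840 + £454,940 = £870,780
Base plus per-day: £40,000 + £870,780 = £910,780
The violation was not negligent: no 150% increase.
Cap at £756,350: £910,780 exceeds the cap → £756,350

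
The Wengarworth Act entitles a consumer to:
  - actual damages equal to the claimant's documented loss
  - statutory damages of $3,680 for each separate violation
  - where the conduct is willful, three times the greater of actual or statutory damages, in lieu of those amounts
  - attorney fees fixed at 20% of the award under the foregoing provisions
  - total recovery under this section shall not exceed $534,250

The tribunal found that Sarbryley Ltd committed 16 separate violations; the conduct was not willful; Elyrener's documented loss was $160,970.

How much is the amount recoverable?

Statutory damages: 16 × $3,680 = $58,880
Conduct not willful: the in-lieu enhancement does not apply.
Actual plus statutory damages: $160,970 + $58,880 = $219,850
Attorney fees: 20% of $219,850 = $43,970
Total before cap: $219,850 + $43,970 = $263,820
Cap at $534,250: $263,820 is within the cap, no reduction.

$263,820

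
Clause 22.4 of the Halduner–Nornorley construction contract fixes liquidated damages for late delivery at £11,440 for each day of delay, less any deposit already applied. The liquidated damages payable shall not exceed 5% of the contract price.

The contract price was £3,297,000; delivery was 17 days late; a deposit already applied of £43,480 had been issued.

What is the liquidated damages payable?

Liquidated damages: £151,000

Per-day damages: 17 × £11,440 = £194,480
Less deposit already applied: £194,480 − £43,480 = £151,000
Cap: 5% of £3,297,000 = £164,850
Cap at £164,850: £151,000 is within the cap, no reduction.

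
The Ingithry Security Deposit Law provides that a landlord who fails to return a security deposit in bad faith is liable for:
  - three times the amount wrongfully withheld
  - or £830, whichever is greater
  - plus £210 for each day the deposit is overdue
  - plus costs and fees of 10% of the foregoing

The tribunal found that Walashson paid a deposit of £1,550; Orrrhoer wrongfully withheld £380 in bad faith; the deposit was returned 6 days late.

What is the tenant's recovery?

Trebled: 3 × £380 = £1,140
Minimum £830: £1,140 meets the minimum, no increase.
Late-return penalty: 6 × £210 = £1,260
Damages plus late penalty: £1,140 + £1,260 = £2,400
Costs and fees: 10% of £2,400 = £240
Total recovery: £2,400 + £240 = £2,640

Recovery: £2,640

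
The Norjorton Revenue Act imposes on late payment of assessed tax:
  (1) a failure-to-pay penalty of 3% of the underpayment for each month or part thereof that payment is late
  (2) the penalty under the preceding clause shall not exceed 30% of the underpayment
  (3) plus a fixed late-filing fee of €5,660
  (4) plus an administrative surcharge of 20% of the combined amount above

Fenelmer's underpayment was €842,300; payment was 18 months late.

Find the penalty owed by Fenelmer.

Accrued rate: 3% × 18 = 54%, capped at 30% → 30%
Failure-to-pay penalty: 30% of €842,300 = €252,690
Penalty before surcharge: €252,690 + €5,660 = €258,350
Administrative surcharge: 20% of €258,350 = €51,670
Total penalty: €258,350 + €51,670 = €310,020

€310,020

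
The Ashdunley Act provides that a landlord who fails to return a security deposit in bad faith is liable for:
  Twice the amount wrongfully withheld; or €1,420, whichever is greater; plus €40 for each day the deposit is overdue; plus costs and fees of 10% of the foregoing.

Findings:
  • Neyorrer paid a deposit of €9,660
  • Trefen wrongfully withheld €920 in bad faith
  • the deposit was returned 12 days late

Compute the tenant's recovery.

€2,552

Doubled: 2 × €920 = €1,840
Minimum €1,420: €1,840 meets the minimum, no increase.
Late-return penalty: 12 × €40 = €480
Damages plus late penalty: €1,840 + €480 = €2,320
Costs and fees: 10% of €2,320 = €232
Total recovery: €2,320 + €232 = €2,552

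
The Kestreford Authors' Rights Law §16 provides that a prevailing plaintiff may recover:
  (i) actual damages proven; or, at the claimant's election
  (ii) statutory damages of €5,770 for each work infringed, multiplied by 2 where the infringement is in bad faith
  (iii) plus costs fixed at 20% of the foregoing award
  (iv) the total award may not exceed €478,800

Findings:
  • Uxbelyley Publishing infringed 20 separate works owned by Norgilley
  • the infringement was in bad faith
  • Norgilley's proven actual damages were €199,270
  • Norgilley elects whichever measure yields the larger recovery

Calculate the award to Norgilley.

€276,960

Statutory damages: 20 × €5,770 = €115,400
Doubled: 2 × €115,400 = €230,800
Greater of actual damages (€199,270) or enhanced statutory damages (€230,800): €230,800
Costs: 20% of €230,800 = €46,160
Award plus costs: €230,800 + €46,160 = €276,960
Cap at €478,800: €276,960 is within the cap, no reduction.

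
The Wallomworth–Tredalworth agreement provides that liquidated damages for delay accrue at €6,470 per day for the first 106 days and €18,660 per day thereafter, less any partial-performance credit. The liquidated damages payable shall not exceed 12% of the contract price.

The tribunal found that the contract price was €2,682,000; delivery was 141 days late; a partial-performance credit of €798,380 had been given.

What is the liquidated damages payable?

€321,840

First 106 days: 106 × €6,470 = €685,820
Remaining days: (141 − 106) × €18,660 = €653,100
Accrued per-day damages: €685,820 + €653,100 = €1,338,920
Less partial-performance credit: €1,338,920 − €798,380 = €540,540
Cap: 12% of €2,682,000 = €321,840
Cap at €321,840: €540,540 exceeds the cap → €321,840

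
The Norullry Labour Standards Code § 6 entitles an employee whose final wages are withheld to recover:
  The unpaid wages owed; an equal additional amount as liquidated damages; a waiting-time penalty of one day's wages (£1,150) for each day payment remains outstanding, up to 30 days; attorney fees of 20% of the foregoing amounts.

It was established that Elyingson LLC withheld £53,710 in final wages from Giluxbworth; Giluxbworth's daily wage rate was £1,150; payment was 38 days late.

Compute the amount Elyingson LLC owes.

Total award: £170,304

Liquidated damages (equal amount): £53,710
Penalty days: min(38, 30) = 30
Waiting-time penalty: 30 × £1,150 = £34,500
Subtotal: £53,710 + £53,710 + £34,500 = £141,920
Attorney fees: 20% of £141,920 = £28,384
Total award: £141,920 + £28,384 = £170,304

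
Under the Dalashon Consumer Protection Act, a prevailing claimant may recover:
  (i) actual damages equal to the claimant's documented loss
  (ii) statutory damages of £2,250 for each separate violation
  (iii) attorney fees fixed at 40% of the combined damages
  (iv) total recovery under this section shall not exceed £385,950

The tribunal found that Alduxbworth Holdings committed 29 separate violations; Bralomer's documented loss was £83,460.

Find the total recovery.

Total recovery: £208,194

Statutory damages: 29 × £2,250 = £65,250
Combined damages: £83,460 + £65,250 = £148,710
Attorney fees: 40% of £148,710 = £59,484
Total before cap: £148,710 + £59,484 = £208,194
Cap at £385,950: £208,194 is within the cap, no reduction.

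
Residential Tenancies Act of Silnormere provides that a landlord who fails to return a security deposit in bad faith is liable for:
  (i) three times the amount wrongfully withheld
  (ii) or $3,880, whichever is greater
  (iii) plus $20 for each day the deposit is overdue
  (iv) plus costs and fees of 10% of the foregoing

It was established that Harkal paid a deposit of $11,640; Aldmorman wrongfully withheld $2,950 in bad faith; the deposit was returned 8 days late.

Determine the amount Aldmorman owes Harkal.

Recovery: $9,911

Trebled: 3 × $2,950 = $8,850
Minimum $3,880: $8,850 meets the minimum, no increase.
Late-return penalty: 8 × $20 = $160
Damages plus late penalty: $8,850 + $160 = $9,010
Costs and fees: 10% of $9,010 = $901
Total recovery: $9,010 + $901 = $9,911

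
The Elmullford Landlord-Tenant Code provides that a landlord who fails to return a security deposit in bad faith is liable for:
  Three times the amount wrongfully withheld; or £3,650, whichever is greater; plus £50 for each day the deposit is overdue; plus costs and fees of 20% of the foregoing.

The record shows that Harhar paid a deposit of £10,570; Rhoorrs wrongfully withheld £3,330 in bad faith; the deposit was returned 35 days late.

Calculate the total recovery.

Trebled: 3 × £3,330 = £9,990
Minimum £3,650: £9,990 meets the minimum, no increase.
Late-return penalty: 35 × £50 = £1,750
Damages plus late penalty: £9,990 + £1,750 = £11,740
Costs and fees: 20% of £11,740 = £2,348
Total recovery: £11,740 + £2,348 = £14,088

£14,088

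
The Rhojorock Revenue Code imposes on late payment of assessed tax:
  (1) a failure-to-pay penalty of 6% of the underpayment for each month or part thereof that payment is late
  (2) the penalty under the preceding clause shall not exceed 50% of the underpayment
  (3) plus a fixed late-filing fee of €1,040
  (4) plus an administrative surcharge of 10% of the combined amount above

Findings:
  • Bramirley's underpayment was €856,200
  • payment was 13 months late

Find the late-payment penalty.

Accrued rate: 6% × 13 = 78%, capped at 50% → 50%
Failure-to-pay penalty: 50% of €856,200 = €428,100
Penalty before surcharge: €428,100 + €1,040 = €429,140
Administrative surcharge: 10% of €429,140 = €42,914
Total penalty: €429,140 + €42,914 = €472,054

€472,054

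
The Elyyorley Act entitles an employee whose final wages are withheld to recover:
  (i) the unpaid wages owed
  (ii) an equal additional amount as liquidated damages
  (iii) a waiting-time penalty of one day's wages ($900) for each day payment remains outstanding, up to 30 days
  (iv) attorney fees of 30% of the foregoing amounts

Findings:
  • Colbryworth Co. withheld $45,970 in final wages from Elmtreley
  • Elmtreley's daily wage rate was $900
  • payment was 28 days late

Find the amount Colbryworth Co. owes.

Liquidated damages (equal amount): $45,970
Penalty days: min(28, 30) = 28
Waiting-time penalty: 28 × $900 = $25,200
Subtotal: $45,970 + $45,970 + $25,200 = $117,140
Attorney fees: 30% of $117,140 = $35,142
Total award: $117,140 + $35,142 = $152,282

$152,282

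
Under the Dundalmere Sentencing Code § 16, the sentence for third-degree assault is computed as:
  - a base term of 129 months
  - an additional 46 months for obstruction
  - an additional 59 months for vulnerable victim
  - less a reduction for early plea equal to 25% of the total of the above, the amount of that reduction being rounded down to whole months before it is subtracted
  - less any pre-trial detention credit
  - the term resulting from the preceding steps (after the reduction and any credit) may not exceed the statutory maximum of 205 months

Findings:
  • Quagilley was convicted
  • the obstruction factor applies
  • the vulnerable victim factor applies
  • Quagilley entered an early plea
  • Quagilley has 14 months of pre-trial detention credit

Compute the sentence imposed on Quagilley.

Obstruction enhancement: +46 months
Vulnerable victim enhancement: +59 months
Adjusted term: 129 months + 46 months + 59 months = 234 months
Early plea reduction: 25% of 234 months = 58 months (rounded down)
After reduction: 234 − 58 = 176 months
Less pre-trial detention credit: 176 months − 14 months = 162 months
Cap at 205 months: 162 months is within the cap, no reduction.

162 months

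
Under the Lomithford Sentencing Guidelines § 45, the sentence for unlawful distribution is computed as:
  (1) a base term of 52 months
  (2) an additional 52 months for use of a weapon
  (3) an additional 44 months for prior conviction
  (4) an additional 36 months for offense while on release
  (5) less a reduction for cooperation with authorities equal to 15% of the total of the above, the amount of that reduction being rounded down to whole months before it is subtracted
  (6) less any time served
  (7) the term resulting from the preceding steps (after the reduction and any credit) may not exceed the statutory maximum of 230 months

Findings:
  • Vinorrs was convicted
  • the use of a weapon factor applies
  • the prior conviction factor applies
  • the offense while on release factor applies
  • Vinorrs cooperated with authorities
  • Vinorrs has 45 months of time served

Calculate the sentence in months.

112 months

Use of a weapon enhancement: +52 months
Prior conviction enhancement: +44 months
Offense while on release enhancement: +36 months
Adjusted term: 52 months + 52 months + 44 months + 36 months = 184 months
Cooperation with authorities reduction: 15% of 184 months = 27 months (rounded down)
After reduction: 184 − 27 = 157 months
Less time served: 157 months − 45 months = 112 months
Cap at 230 months: 112 months is within the cap, no reduction.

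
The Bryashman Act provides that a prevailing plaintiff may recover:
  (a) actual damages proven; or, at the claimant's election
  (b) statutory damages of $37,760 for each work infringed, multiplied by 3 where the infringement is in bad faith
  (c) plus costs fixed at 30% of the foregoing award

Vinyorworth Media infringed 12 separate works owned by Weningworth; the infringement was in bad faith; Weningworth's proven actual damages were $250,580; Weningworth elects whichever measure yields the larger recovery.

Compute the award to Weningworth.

$1,767,168

Statutory damages: 12 × $37,760 = $453,120
Trebled: 3 × $453,120 = $1,359,360
Greater of actual damages ($250,580) or enhanced statutory damages ($1,359,360): $1,359,360
Costs: 30% of $1,359,360 = $407,808
Award plus costs: $1,359,360 + $407,808 = $1,767,168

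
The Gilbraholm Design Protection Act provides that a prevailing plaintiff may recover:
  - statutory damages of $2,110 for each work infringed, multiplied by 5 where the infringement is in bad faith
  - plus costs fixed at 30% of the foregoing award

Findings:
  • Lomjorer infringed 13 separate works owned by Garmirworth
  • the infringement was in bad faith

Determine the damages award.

Statutory damages: 13 × $2,110 = $27,430
Multiplied by 5: 5 × $27,430 = $137,150
Costs: 30% of $137,150 = $41,145
Award plus costs: $137,150 + $41,145 = $178,295

$178,295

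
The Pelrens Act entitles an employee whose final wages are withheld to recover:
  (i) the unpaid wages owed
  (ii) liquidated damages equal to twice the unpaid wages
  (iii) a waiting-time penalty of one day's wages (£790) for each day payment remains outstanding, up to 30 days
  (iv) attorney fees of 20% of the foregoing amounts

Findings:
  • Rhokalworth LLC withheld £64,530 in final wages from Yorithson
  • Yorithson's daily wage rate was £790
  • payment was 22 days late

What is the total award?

£253,164

Doubled: 2 × £64,530 = £129,060
Penalty days: min(22, 30) = 22
Waiting-time penalty: 22 × £790 = £17,380
Subtotal: £64,530 + £129,060 + £17,380 = £210,970
Attorney fees: 20% of £210,970 = £42,194
Total award: £210,970 + £42,194 = £253,164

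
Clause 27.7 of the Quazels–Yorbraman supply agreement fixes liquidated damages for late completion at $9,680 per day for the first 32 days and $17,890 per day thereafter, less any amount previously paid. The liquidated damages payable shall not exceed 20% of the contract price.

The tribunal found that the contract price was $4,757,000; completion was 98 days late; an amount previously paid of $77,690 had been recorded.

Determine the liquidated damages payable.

$951,400

First 32 days: 32 × $9,680 = $309,760
Remaining days: (98 − 32) × $17,890 = $1,180,740
Accrued per-day damages: $309,760 + $1,180,740 = $1,490,500
Less amount previously paid: $1,490,500 − $77,690 = $1,412,810
Cap: 20% of $4,757,000 = $951,400
Cap at $951,400: $1,412,810 exceeds the cap → $951,400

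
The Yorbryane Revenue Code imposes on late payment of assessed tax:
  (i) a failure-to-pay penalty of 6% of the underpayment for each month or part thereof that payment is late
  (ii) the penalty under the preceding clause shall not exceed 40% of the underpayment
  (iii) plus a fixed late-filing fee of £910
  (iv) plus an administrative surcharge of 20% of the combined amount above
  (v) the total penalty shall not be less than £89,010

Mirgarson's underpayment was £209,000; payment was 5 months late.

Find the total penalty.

£89,010

Accrued rate: 6% × 5 = 30%, capped at 40% → 30%
Failure-to-pay penalty: 30% of £209,000 = £62,700
Penalty before surcharge: £62,700 + £910 = £63,610
Administrative surcharge: 20% of £63,610 = £12,722
Total penalty: £63,610 + £12,722 = £76,332
Minimum £89,010: £76,332 is below the minimum → £89,010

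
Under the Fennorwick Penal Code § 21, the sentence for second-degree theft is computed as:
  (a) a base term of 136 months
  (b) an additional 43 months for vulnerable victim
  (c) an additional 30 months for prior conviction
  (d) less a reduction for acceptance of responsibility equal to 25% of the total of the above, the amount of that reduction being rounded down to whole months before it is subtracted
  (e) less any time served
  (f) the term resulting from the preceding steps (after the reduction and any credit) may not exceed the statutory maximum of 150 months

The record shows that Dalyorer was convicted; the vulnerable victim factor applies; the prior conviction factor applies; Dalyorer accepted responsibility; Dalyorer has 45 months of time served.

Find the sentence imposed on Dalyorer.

112 months

Vulnerable victim enhancement: +43 months
Prior conviction enhancement: +30 months
Adjusted term: 136 months + 43 months + 30 months = 209 months
Acceptance of responsibility reduction: 25% of 209 months = 52 months (rounded down)
After reduction: 209 − 52 = 157 months
Less time served: 157 months − 45 months = 112 months
Cap at 150 months: 112 months is within the cap, no reduction.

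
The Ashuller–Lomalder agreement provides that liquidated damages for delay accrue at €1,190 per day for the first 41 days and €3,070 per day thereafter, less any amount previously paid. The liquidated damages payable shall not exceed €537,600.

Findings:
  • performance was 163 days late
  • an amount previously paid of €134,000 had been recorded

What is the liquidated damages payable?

First 41 days: 41 × €1,190 = €48,790
Remaining days: (163 − 41) × €3,070 = €374,540
Accrued per-day damages: €48,790 + €374,540 = €423,330
Less amount previously paid: €423,330 − €134,000 = €289,330
Cap at €537,600: €289,330 is within the cap, no reduction.

€289,330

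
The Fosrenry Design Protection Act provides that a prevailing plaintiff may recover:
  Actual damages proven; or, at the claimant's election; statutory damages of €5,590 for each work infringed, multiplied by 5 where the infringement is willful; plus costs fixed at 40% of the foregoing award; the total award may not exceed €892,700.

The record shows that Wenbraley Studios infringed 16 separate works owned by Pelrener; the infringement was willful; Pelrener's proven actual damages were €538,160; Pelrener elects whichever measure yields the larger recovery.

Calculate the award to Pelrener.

€753,424

Statutory damages: 16 × €5,590 = €89,440
Multiplied by 5: 5 × €89,440 = €447,200
Greater of actual damages (€538,160) or enhanced statutory damages (€447,200): €538,160
Costs: 40% of €538,160 = €215,264
Award plus costs: €538,160 + €215,264 = €753,424
Cap at €892,700: €753,424 is within the cap, no reduction.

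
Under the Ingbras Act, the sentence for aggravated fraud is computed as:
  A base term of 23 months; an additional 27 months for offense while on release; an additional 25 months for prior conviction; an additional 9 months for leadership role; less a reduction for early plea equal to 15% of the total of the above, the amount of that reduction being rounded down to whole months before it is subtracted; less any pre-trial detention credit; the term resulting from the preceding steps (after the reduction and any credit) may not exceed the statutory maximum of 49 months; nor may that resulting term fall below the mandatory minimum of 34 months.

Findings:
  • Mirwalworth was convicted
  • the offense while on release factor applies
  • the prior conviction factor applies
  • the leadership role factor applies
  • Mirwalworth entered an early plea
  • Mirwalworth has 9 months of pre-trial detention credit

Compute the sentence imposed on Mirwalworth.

49 months

Offense while on release enhancement: +27 months
Prior conviction enhancement: +25 months
Leadership role enhancement: +9 months
Adjusted term: 23 months + 27 months + 25 months + 9 months = 84 months
Early plea reduction: 15% of 84 months = 12 months (rounded down)
After reduction: 84 − 12 = 72 months
Less pre-trial detention credit: 72 months − 9 months = 63 months
Cap at 49 months: 63 months exceeds the cap → 49 months
Minimum 34 months: 49 months meets the minimum, no increase.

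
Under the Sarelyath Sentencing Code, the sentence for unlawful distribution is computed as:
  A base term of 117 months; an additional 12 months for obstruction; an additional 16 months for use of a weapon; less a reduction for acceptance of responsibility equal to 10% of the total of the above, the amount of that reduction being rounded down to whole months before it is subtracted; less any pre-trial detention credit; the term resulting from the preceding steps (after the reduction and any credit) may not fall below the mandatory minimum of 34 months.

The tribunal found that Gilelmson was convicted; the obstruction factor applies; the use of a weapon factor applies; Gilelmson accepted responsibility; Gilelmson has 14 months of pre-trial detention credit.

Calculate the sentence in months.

Obstruction enhancement: +12 months
Use of a weapon enhancement: +16 months
Adjusted term: 117 months + 12 months + 16 months = 145 months
Acceptance of responsibility reduction: 10% of 145 months = 14 months (rounded down)
After reduction: 145 − 14 = 131 months
Less pre-trial detention credit: 131 months − 14 months = 117 months
Minimum 34 months: 117 months meets the minimum, no increase.

117 months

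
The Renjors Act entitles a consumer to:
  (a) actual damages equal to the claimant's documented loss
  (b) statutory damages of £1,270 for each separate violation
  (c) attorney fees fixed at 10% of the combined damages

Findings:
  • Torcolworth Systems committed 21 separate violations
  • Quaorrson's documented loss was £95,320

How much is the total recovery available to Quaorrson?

£134,189

Statutory damages: 21 × £1,270 = £26,670
Combined damages: £95,320 + £26,670 = £121,990
Attorney fees: 10% of £121,990 = £12,199
Total recovery: £121,990 + £12,199 = £134,189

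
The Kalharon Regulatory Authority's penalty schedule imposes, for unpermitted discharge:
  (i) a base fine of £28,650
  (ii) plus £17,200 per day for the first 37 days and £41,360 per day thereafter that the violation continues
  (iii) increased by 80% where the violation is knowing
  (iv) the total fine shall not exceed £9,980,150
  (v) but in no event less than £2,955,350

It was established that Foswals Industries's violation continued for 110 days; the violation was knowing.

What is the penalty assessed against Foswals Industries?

First 37 days: 37 × £17,200 = £636,400
Remaining days: (110 − 37) × £41,360 = £3,019,280
Per-day component: £636,400 + £3,019,280 = £3,655,680
Base plus per-day: £28,650 + £3,655,680 = £3,684,330
Enhancement: 80% of £3,684,330 = £2,947,464
Enhanced fine: £3,684,330 + £2,947,464 = £6,631,794
Cap at £9,980,150: £6,631,794 is within the cap, no reduction.
Minimum £2,955,350: £6,631,794 meets the minimum, no increase.

£6,631,794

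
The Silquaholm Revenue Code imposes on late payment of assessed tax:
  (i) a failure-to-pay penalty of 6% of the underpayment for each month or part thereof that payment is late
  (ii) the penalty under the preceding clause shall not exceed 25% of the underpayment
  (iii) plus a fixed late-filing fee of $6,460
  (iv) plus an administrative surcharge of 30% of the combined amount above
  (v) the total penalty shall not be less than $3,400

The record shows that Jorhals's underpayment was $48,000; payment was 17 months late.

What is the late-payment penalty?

Accrued rate: 6% × 17 = 102%, capped at 25% → 25%
Failure-to-pay penalty: 25% of $48,000 = $12,000
Penalty before surcharge: $12,000 + $6,460 = $18,460
Administrative surcharge: 30% of $18,460 = $5,538
Total penalty: $18,460 + $5,538 = $23,998
Minimum $3,400: $23,998 meets the minimum, no increase.

$23,998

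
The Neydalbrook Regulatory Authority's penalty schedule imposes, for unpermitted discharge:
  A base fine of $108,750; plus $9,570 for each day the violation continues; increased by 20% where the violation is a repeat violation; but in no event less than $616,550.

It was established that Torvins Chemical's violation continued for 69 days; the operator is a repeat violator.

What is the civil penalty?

Per-day component: 69 × $9,570 = $660,330
Base plus per-day: $108,750 + $660,330 = $769,080
Enhancement: 20% of $769,080 = $153,816
Enhanced fine: $769,080 + $153,816 = $922,896
Minimum $616,550: $922,896 meets the minimum, no increase.

$922,896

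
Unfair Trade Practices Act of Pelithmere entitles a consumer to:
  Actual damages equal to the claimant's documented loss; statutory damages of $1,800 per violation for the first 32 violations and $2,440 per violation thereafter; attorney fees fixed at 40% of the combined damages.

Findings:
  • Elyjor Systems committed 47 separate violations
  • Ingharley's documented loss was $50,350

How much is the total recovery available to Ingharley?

First 32 violations: 32 × $1,800 = $57,600
Remaining violations: (47 − 32) × $2,440 = $36,600
Statutory damages: $57,600 + $36,600 = $94,200
Combined damages: $50,350 + $94,200 = $144,550
Attorney fees: 40% of $144,550 = $57,820
Total recovery: $144,550 + $57,820 = $202,370

$202,370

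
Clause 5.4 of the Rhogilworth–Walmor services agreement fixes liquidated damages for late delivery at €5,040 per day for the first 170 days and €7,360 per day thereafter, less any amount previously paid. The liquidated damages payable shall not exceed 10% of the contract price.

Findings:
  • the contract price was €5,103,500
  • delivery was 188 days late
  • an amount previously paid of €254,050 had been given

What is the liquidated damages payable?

First 170 days: 170 × €5,040 = €856,800
Remaining days: (188 − 170) × €7,360 = €132,480
Accrued per-day damages: €856,800 + €132,480 = €989,280
Less amount previously paid: €989,280 − €254,050 = €735,230
Cap: 10% of €5,103,500 = €510,350
Cap at €510,350: €735,230 exceeds the cap → €510,350

Liquidated damages: €510,350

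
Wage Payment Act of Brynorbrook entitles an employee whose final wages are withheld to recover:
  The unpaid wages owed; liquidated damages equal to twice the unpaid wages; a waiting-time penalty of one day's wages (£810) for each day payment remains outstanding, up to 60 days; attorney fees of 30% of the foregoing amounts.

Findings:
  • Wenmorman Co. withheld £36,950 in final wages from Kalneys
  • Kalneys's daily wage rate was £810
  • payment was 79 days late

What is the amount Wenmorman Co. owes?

Doubled: 2 × £36,950 = £73,900
Penalty days: min(79, 60) = 60
Waiting-time penalty: 60 × £810 = £48,600
Subtotal: £36,950 + £73,900 + £48,600 = £159,450
Attorney fees: 30% of £159,450 = £47,835
Total award: £159,450 + £47,835 = £207,285

£207,285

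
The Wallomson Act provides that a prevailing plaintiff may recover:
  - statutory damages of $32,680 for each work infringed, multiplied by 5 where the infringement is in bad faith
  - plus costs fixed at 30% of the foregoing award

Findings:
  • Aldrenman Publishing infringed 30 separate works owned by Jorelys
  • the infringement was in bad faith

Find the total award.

$6,372,600

Statutory damages: 30 × $32,680 = $980,400
Multiplied by 5: 5 × $980,400 = $4,902,000
Costs: 30% of $4,902,000 = $1,470,600
Award plus costs: $4,902,000 + $1,470,600 = $6,372,600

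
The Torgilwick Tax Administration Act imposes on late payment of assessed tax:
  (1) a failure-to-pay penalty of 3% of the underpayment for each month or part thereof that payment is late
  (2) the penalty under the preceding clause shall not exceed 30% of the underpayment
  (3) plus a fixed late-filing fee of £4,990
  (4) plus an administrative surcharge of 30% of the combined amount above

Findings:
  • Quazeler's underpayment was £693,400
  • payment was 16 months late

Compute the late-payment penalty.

£276,913

Accrued rate: 3% × 16 = 48%, capped at 30% → 30%
Failure-to-pay penalty: 30% of £693,400 = £208,020
Penalty before surcharge: £208,020 + £4,990 = £213,010
Administrative surcharge: 30% of £213,010 = £63,903
Total penalty: £213,010 + £63,903 = £276,913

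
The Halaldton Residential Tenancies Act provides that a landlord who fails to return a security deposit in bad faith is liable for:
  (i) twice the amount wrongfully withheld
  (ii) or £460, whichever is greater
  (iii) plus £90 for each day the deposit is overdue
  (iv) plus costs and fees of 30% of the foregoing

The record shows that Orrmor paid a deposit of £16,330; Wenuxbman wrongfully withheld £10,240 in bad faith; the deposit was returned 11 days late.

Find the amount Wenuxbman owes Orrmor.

Recovery: £27,911

Doubled: 2 × £10,240 = £20,480
Minimum £460: £20,480 meets the minimum, no increase.
Late-return penalty: 11 × £90 = £990
Damages plus late penalty: £20,480 + £990 = £21,470
Costs and fees: 30% of £21,470 = £6,441
Total recovery: £21,470 + £6,441 = £27,911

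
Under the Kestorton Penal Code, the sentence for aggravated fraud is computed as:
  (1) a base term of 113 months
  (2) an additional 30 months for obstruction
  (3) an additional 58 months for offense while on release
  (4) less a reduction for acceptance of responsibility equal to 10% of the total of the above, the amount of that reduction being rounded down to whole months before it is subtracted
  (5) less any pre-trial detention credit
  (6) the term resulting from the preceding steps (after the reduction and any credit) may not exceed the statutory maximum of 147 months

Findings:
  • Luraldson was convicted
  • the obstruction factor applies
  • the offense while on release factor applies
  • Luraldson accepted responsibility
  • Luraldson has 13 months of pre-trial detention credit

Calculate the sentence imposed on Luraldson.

Obstruction enhancement: +30 months
Offense while on release enhancement: +58 months
Adjusted term: 113 months + 30 months + 58 months = 201 months
Acceptance of responsibility reduction: 10% of 201 months = 20 months (rounded down)
After reduction: 201 − 20 = 181 months
Less pre-trial detention credit: 181 months − 13 months = 168 months
Cap at 147 months: 168 months exceeds the cap → 147 months

147 months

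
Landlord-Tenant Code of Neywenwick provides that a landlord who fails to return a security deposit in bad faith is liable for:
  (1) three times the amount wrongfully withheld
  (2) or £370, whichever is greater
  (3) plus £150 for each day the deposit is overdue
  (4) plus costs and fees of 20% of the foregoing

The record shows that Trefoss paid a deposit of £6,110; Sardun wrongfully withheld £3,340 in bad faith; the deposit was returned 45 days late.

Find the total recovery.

Trebled: 3 × £3,340 = £10,020
Minimum £370: £10,020 meets the minimum, no increase.
Late-return penalty: 45 × £150 = £6,750
Damages plus late penalty: £10,020 + £6,750 = £16,770
Costs and fees: 20% of £16,770 = £3,354
Total recovery: £16,770 + £3,354 = £20,124

£20,124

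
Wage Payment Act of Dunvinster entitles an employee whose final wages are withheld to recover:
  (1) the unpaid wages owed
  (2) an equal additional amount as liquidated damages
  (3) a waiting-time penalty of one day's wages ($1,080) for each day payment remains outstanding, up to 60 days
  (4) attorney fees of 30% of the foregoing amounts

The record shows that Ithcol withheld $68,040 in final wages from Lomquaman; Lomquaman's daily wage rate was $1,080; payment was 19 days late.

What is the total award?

Total award: $203,580

Liquidated damages (equal amount): $68,040
Penalty days: min(19, 60) = 19
Waiting-time penalty: 19 × $1,080 = $20,520
Subtotal: $68,040 + $68,040 + $20,520 = $156,600
Attorney fees: 30% of $156,600 = $46,980
Total award: $156,600 + $46,980 = $203,580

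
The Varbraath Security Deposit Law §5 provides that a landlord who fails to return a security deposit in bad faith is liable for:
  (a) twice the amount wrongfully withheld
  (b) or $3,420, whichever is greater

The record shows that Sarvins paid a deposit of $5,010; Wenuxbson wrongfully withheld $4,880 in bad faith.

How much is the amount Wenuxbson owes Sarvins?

Doubled: 2 × $4,880 = $9,760
Minimum $3,420: $9,760 meets the minimum, no increase.

$9,760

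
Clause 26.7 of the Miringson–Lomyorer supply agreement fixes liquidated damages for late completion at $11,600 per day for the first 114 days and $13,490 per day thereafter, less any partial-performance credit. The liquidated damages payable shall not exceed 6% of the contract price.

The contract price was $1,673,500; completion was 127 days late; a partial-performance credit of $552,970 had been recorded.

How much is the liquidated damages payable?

First 114 days: 114 × $11,600 = $1,322,400
Remaining days: (127 − 114) × $13,490 = $175,370
Accrued per-day damages: $1,322,400 + $175,370 = $1,497,770
Less partial-performance credit: $1,497,770 − $552,970 = $944,800
Cap: 6% of $1,673,500 = $100,410
Cap at $100,410: $944,800 exceeds the cap → $100,410

$100,410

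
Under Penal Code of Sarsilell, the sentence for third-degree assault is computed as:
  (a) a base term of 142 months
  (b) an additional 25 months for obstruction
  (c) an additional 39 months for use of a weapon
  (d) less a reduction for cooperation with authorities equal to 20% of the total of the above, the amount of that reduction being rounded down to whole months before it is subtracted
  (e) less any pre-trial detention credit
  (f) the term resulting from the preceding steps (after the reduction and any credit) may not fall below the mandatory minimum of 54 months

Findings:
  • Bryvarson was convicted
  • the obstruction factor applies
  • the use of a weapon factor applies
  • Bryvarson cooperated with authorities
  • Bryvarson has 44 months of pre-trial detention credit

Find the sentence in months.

121 months

Obstruction enhancement: +25 months
Use of a weapon enhancement: +39 months
Adjusted term: 142 months + 25 months + 39 months = 206 months
Cooperation with authorities reduction: 20% of 206 months = 41 months (rounded down)
After reduction: 206 − 41 = 165 months
Less pre-trial detention credit: 165 months − 44 months = 121 months
Minimum 54 months: 121 months meets the minimum, no increase.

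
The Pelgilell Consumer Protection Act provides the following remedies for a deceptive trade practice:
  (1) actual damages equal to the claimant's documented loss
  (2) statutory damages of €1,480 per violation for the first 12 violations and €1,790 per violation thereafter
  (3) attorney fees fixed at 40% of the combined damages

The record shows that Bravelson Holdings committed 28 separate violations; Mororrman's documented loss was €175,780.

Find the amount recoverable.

€311,052

First 12 violations: 12 × €1,480 = €17,760
Remaining violations: (28 − 12) × €1,790 = €28,640
Statutory damages: €17,760 + €28,640 = €46,400
Combined damages: €175,780 + €46,400 = €222,180
Attorney fees: 40% of €222,180 = €88,872
Total recovery: €222,180 + €88,872 = €311,052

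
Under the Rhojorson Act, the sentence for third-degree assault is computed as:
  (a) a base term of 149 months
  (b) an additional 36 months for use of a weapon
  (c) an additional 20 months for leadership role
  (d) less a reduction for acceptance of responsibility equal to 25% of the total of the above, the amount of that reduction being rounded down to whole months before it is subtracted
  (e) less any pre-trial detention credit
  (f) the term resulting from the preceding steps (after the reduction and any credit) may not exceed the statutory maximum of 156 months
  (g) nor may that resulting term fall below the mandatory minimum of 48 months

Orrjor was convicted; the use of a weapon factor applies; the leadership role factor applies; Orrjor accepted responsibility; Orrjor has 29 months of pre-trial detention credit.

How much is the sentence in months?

Use of a weapon enhancement: +36 months
Leadership role enhancement: +20 months
Adjusted term: 149 months + 36 months + 20 months = 205 months
Acceptance of responsibility reduction: 25% of 205 months = 51 months (rounded down)
After reduction: 205 − 51 = 154 months
Less pre-trial detention credit: 154 months − 29 months = 125 months
Cap at 156 months: 125 months is within the cap, no reduction.
Minimum 48 months: 125 months meets the minimum, no increase.

125 months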